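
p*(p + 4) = p^2 + 4*p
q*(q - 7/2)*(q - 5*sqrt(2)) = q^3 - 5*sqrt(2)*q^2 - 7*q^2/2 + 35*sqrt(2)*q/2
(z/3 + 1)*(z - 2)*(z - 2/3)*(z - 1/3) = z^4/3 - 61*z^2/27 + 56*z/27 - 4/9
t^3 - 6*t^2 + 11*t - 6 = (t - 3)*(t - 2)*(t - 1)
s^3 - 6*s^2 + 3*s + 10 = (s - 5)*(s - 2)*(s + 1)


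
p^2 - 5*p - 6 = (p - 6)*(p + 1)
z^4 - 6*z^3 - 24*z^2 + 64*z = z*(z - 8)*(z - 2)*(z + 4)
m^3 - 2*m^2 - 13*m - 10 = (m - 5)*(m + 1)*(m + 2)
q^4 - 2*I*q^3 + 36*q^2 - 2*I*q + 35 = (q - 7*I)*(q + 5*I)*(-I*q + 1)*(I*q + 1)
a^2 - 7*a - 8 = (a - 8)*(a + 1)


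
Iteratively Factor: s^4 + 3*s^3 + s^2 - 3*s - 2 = (s + 2)*(s^3 + s^2 - s - 1) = (s + 1)*(s + 2)*(s^2 - 1) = (s + 1)^2*(s + 2)*(s - 1)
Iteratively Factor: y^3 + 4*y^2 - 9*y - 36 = (y - 3)*(y^2 + 7*y + 12) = (y - 3)*(y + 3)*(y + 4)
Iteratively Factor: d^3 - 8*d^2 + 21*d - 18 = (d - 2)*(d^2 - 6*d + 9) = (d - 3)*(d - 2)*(d - 3)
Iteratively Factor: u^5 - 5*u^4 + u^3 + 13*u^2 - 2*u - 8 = (u + 1)*(u^4 - 6*u^3 + 7*u^2 + 6*u - 8) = (u - 4)*(u + 1)*(u^3 - 2*u^2 - u + 2) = (u - 4)*(u - 1)*(u + 1)*(u^2 - u - 2) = (u - 4)*(u - 2)*(u - 1)*(u + 1)*(u + 1)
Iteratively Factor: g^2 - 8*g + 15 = (g - 3)*(g - 5)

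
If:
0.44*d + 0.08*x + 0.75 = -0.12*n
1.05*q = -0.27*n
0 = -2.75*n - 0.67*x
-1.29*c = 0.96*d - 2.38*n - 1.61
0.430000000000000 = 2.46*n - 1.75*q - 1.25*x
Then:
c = 2.60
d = -1.68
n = 0.05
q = -0.01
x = -0.22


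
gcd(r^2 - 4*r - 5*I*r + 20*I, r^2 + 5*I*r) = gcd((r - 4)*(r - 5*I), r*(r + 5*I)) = 1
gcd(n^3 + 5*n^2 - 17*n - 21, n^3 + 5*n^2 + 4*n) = n + 1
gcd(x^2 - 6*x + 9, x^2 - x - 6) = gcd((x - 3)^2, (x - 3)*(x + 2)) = x - 3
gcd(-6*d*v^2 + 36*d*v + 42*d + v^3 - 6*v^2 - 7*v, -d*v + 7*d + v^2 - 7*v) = v - 7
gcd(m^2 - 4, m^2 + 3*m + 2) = m + 2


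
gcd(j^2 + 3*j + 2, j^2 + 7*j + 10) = j + 2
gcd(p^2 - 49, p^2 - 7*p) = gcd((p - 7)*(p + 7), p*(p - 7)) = p - 7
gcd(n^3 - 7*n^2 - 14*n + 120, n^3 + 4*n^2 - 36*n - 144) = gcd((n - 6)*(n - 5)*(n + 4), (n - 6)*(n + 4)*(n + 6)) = n^2 - 2*n - 24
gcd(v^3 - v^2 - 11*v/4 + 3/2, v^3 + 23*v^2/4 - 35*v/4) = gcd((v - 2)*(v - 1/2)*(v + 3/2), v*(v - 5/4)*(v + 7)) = 1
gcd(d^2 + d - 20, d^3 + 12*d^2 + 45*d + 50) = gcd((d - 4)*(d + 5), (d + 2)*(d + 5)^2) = d + 5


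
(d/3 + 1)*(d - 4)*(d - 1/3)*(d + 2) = d^4/3 + 2*d^3/9 - 43*d^2/9 - 58*d/9 + 8/3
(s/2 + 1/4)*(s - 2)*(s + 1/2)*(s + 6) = s^4/2 + 5*s^3/2 - 31*s^2/8 - 11*s/2 - 3/2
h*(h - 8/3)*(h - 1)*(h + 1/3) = h^4 - 10*h^3/3 + 13*h^2/9 + 8*h/9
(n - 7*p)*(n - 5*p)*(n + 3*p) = n^3 - 9*n^2*p - n*p^2 + 105*p^3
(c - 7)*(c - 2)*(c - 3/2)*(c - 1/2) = c^4 - 11*c^3 + 131*c^2/4 - 139*c/4 + 21/2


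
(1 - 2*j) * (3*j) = -6*j^2 + 3*j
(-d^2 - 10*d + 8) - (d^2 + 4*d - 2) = -2*d^2 - 14*d + 10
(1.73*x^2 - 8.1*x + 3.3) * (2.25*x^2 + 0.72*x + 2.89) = 3.8925*x^4 - 16.9794*x^3 + 6.5927*x^2 - 21.033*x + 9.537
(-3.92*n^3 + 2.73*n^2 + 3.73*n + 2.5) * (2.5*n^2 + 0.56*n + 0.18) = -9.8*n^5 + 4.6298*n^4 + 10.1482*n^3 + 8.8302*n^2 + 2.0714*n + 0.45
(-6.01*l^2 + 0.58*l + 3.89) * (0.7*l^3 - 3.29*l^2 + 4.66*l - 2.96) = -4.207*l^5 + 20.1789*l^4 - 27.1918*l^3 + 7.6943*l^2 + 16.4106*l - 11.5144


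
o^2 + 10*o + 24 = (o + 4)*(o + 6)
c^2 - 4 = (c - 2)*(c + 2)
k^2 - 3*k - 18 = (k - 6)*(k + 3)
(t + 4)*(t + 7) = t^2 + 11*t + 28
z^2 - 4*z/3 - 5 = (z - 3)*(z + 5/3)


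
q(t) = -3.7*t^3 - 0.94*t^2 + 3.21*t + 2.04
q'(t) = -11.1*t^2 - 1.88*t + 3.21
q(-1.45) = 6.69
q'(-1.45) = -17.40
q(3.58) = -168.28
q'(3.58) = -145.78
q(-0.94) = 1.27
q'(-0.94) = -4.83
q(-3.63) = 154.98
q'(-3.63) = -136.23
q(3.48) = -154.11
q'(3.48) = -137.76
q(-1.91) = 18.26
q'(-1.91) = -33.69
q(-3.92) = 197.89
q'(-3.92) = -159.99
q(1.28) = -3.15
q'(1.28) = -17.38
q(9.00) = -2742.51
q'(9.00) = -912.81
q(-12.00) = 6221.76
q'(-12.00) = -1572.63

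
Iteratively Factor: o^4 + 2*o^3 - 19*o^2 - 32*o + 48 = (o - 4)*(o^3 + 6*o^2 + 5*o - 12) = (o - 4)*(o + 3)*(o^2 + 3*o - 4) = (o - 4)*(o + 3)*(o + 4)*(o - 1)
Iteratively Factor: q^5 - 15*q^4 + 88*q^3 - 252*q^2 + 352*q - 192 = (q - 2)*(q^4 - 13*q^3 + 62*q^2 - 128*q + 96) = (q - 4)*(q - 2)*(q^3 - 9*q^2 + 26*q - 24) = (q - 4)*(q - 2)^2*(q^2 - 7*q + 12) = (q - 4)^2*(q - 2)^2*(q - 3)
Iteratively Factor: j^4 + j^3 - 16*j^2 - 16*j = (j + 1)*(j^3 - 16*j) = j*(j + 1)*(j^2 - 16) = j*(j + 1)*(j + 4)*(j - 4)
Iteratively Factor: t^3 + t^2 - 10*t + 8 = (t - 2)*(t^2 + 3*t - 4) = (t - 2)*(t - 1)*(t + 4)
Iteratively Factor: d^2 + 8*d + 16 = (d + 4)*(d + 4)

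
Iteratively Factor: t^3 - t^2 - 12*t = (t - 4)*(t^2 + 3*t) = (t - 4)*(t + 3)*(t)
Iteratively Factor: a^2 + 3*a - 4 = (a - 1)*(a + 4)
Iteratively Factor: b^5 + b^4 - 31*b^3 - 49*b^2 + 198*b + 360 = (b + 2)*(b^4 - b^3 - 29*b^2 + 9*b + 180) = (b - 5)*(b + 2)*(b^3 + 4*b^2 - 9*b - 36) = (b - 5)*(b + 2)*(b + 3)*(b^2 + b - 12) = (b - 5)*(b - 3)*(b + 2)*(b + 3)*(b + 4)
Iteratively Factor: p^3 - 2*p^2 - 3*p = (p)*(p^2 - 2*p - 3) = p*(p - 3)*(p + 1)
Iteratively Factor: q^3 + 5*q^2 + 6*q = (q + 2)*(q^2 + 3*q) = q*(q + 2)*(q + 3)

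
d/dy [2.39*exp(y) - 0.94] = 2.39*exp(y)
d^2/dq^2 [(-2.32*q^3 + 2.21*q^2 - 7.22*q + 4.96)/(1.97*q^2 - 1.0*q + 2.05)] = (-33.234156*q^3 + 90.481074*q^2 + 57.82182*q - 41.16887)/(7.645373*q^6 - 11.6427*q^5 + 29.777535*q^4 - 25.231*q^3 + 30.986775*q^2 - 12.6075*q + 8.615125)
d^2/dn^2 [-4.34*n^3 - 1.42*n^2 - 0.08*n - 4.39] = -26.04*n - 2.84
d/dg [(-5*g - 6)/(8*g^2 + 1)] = (40*g^2 + 96*g - 5)/(64*g^4 + 16*g^2 + 1)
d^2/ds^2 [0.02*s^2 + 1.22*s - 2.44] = 0.0400000000000000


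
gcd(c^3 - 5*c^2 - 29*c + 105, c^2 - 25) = c + 5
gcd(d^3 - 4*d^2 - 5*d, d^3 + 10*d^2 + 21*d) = d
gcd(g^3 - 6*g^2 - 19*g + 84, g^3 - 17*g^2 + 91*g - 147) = g^2 - 10*g + 21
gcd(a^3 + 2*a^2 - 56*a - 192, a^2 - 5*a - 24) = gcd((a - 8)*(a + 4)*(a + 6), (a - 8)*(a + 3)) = a - 8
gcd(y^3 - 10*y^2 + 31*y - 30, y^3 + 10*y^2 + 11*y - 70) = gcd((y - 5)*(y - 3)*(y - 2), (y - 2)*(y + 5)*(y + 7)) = y - 2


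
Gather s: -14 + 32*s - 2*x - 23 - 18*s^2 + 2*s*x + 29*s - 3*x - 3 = -18*s^2 + s*(2*x + 61) - 5*x - 40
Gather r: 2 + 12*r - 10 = 12*r - 8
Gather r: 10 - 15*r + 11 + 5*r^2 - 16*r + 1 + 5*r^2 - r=10*r^2 - 32*r + 22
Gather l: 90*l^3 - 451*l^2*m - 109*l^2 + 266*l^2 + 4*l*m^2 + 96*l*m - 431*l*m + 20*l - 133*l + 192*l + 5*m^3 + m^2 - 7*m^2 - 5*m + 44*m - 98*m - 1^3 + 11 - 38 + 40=90*l^3 + l^2*(157 - 451*m) + l*(4*m^2 - 335*m + 79) + 5*m^3 - 6*m^2 - 59*m + 12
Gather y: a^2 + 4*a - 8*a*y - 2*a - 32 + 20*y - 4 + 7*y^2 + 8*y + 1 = a^2 + 2*a + 7*y^2 + y*(28 - 8*a) - 35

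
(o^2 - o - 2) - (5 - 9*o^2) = 10*o^2 - o - 7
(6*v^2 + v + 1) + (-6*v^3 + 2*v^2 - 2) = -6*v^3 + 8*v^2 + v - 1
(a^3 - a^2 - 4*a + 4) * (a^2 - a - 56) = a^5 - 2*a^4 - 59*a^3 + 64*a^2 + 220*a - 224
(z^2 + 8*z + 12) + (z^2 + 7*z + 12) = 2*z^2 + 15*z + 24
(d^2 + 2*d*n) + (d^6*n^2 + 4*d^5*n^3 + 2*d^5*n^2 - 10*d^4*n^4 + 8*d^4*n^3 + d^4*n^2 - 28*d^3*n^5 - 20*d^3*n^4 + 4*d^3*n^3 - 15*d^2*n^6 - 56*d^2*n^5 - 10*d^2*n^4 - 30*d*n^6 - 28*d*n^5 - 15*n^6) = d^6*n^2 + 4*d^5*n^3 + 2*d^5*n^2 - 10*d^4*n^4 + 8*d^4*n^3 + d^4*n^2 - 28*d^3*n^5 - 20*d^3*n^4 + 4*d^3*n^3 - 15*d^2*n^6 - 56*d^2*n^5 - 10*d^2*n^4 + d^2 - 30*d*n^6 - 28*d*n^5 + 2*d*n - 15*n^6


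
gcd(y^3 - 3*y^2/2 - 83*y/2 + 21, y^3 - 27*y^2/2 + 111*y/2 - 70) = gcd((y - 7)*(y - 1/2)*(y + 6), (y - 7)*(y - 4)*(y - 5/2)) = y - 7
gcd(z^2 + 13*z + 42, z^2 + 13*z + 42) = z^2 + 13*z + 42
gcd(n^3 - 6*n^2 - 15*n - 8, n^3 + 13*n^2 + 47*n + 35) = n + 1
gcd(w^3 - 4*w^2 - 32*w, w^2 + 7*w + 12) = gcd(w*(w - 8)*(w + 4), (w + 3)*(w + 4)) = w + 4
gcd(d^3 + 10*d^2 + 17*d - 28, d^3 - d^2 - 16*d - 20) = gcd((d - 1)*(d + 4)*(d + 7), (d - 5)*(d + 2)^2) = 1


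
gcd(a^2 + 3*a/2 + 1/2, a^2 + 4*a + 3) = a + 1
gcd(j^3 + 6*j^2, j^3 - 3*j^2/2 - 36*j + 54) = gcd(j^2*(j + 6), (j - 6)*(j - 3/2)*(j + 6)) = j + 6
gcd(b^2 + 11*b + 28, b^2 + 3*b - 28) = b + 7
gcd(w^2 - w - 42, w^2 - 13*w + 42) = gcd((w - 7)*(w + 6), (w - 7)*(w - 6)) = w - 7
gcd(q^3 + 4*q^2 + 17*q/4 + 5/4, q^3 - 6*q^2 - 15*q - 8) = q + 1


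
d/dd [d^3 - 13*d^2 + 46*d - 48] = 3*d^2 - 26*d + 46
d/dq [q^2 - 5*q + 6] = 2*q - 5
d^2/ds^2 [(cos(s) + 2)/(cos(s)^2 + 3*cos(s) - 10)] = (-9*(1 - cos(2*s))^2*cos(s)/4 - 5*(1 - cos(2*s))^2/4 - 241*cos(s)/2 - 63*cos(2*s) - 21*cos(3*s) + cos(5*s)/2 + 78)/((cos(s) - 2)^3*(cos(s) + 5)^3)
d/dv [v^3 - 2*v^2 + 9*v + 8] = 3*v^2 - 4*v + 9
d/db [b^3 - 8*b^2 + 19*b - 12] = 3*b^2 - 16*b + 19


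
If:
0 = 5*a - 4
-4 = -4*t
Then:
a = 4/5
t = 1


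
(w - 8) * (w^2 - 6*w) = w^3 - 14*w^2 + 48*w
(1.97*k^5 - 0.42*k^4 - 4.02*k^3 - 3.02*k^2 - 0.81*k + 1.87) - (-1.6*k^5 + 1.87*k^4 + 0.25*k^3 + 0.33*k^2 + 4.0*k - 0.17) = 3.57*k^5 - 2.29*k^4 - 4.27*k^3 - 3.35*k^2 - 4.81*k + 2.04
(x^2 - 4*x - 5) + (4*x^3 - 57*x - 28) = 4*x^3 + x^2 - 61*x - 33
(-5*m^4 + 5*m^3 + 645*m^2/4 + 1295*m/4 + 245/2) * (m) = -5*m^5 + 5*m^4 + 645*m^3/4 + 1295*m^2/4 + 245*m/2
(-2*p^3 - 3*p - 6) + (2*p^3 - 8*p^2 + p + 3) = -8*p^2 - 2*p - 3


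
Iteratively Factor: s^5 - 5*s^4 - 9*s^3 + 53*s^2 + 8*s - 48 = (s - 4)*(s^4 - s^3 - 13*s^2 + s + 12) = (s - 4)*(s + 3)*(s^3 - 4*s^2 - s + 4) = (s - 4)^2*(s + 3)*(s^2 - 1) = (s - 4)^2*(s + 1)*(s + 3)*(s - 1)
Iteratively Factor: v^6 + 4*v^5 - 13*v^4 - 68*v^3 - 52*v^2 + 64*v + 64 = (v + 2)*(v^5 + 2*v^4 - 17*v^3 - 34*v^2 + 16*v + 32) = (v - 4)*(v + 2)*(v^4 + 6*v^3 + 7*v^2 - 6*v - 8) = (v - 4)*(v + 2)*(v + 4)*(v^3 + 2*v^2 - v - 2) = (v - 4)*(v + 1)*(v + 2)*(v + 4)*(v^2 + v - 2) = (v - 4)*(v - 1)*(v + 1)*(v + 2)*(v + 4)*(v + 2)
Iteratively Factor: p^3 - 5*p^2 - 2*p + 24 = (p + 2)*(p^2 - 7*p + 12) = (p - 4)*(p + 2)*(p - 3)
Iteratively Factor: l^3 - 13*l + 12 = (l - 3)*(l^2 + 3*l - 4) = (l - 3)*(l + 4)*(l - 1)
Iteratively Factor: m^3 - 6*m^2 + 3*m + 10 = (m + 1)*(m^2 - 7*m + 10) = (m - 2)*(m + 1)*(m - 5)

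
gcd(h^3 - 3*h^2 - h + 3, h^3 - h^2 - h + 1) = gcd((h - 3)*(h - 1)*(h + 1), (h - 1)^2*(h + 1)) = h^2 - 1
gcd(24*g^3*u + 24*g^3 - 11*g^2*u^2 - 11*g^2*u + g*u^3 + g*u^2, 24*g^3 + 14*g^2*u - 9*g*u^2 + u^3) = 1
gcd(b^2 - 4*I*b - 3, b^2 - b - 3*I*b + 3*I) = b - 3*I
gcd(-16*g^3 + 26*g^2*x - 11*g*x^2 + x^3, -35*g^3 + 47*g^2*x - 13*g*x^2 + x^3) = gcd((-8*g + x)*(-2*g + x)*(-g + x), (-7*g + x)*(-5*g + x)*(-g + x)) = -g + x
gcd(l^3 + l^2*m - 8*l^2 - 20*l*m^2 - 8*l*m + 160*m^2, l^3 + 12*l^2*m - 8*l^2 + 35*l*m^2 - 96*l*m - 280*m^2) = l^2 + 5*l*m - 8*l - 40*m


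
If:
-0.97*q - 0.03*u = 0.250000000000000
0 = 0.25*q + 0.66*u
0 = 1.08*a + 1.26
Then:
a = -1.17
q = -0.26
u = 0.10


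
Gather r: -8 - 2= -10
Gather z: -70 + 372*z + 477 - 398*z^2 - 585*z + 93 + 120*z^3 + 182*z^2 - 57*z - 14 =120*z^3 - 216*z^2 - 270*z + 486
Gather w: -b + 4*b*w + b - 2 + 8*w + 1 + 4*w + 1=w*(4*b + 12)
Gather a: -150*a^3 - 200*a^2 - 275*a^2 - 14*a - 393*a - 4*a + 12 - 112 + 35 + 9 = -150*a^3 - 475*a^2 - 411*a - 56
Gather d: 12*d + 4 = 12*d + 4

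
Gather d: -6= -6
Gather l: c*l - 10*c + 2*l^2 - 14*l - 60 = -10*c + 2*l^2 + l*(c - 14) - 60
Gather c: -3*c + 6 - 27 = -3*c - 21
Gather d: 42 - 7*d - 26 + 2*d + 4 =20 - 5*d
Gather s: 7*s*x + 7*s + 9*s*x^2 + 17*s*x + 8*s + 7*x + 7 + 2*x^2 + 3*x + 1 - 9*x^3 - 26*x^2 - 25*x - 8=s*(9*x^2 + 24*x + 15) - 9*x^3 - 24*x^2 - 15*x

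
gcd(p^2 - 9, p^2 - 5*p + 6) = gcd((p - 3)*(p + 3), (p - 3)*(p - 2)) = p - 3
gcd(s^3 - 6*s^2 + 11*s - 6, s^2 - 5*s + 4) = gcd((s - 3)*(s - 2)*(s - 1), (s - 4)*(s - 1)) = s - 1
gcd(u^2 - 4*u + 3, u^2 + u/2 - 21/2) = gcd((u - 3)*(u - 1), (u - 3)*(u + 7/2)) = u - 3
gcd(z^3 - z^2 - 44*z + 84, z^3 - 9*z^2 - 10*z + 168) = z - 6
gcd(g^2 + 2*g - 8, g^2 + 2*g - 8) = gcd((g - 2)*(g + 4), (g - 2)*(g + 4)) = g^2 + 2*g - 8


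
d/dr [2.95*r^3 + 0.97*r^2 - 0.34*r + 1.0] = 8.85*r^2 + 1.94*r - 0.34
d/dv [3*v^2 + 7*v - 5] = 6*v + 7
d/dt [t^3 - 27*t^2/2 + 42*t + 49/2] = 3*t^2 - 27*t + 42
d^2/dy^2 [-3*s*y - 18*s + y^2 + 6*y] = 2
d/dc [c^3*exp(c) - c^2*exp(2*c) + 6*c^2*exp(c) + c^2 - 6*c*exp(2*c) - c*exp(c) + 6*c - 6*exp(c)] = c^3*exp(c) - 2*c^2*exp(2*c) + 9*c^2*exp(c) - 14*c*exp(2*c) + 11*c*exp(c) + 2*c - 6*exp(2*c) - 7*exp(c) + 6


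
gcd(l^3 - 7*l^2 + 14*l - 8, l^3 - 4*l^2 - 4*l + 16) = l^2 - 6*l + 8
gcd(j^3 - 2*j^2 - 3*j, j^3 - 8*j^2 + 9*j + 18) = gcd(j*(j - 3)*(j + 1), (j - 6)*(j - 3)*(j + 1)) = j^2 - 2*j - 3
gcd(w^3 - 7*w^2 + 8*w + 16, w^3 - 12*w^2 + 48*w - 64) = w^2 - 8*w + 16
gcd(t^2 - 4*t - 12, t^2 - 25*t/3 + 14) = t - 6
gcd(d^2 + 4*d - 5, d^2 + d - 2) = d - 1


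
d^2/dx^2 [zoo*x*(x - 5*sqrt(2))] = nan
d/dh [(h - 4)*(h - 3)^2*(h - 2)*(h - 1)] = 5*h^4 - 52*h^3 + 195*h^2 - 310*h + 174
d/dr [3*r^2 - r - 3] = 6*r - 1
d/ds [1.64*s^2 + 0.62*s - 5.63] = 3.28*s + 0.62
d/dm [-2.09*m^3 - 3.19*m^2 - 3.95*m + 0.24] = -6.27*m^2 - 6.38*m - 3.95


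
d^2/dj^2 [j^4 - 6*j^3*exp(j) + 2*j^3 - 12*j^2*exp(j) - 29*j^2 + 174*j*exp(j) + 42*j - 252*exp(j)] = -6*j^3*exp(j) - 48*j^2*exp(j) + 12*j^2 + 90*j*exp(j) + 12*j + 72*exp(j) - 58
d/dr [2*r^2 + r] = 4*r + 1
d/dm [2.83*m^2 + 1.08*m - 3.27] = 5.66*m + 1.08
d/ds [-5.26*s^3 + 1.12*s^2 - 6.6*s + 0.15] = -15.78*s^2 + 2.24*s - 6.6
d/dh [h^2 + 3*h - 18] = 2*h + 3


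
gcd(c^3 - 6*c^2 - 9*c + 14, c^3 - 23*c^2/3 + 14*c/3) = c - 7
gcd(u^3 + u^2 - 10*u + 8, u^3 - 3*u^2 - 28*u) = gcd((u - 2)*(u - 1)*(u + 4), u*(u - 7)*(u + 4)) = u + 4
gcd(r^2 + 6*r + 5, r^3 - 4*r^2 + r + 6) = r + 1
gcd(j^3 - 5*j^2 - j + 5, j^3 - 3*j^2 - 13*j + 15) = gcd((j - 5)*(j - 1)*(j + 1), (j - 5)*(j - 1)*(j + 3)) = j^2 - 6*j + 5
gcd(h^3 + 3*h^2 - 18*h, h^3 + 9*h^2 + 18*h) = h^2 + 6*h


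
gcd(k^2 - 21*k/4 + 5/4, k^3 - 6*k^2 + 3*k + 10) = k - 5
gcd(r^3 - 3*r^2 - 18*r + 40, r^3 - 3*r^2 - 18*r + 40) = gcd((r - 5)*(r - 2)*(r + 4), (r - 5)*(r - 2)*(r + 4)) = r^3 - 3*r^2 - 18*r + 40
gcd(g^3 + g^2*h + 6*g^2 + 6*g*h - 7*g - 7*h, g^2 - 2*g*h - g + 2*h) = g - 1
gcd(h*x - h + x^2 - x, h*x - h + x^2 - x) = h*x - h + x^2 - x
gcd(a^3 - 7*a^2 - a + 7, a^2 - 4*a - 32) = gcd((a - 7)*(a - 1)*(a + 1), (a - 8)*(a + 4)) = 1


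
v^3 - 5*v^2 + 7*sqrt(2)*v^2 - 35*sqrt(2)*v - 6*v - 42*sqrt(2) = (v - 6)*(v + 1)*(v + 7*sqrt(2))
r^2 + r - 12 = (r - 3)*(r + 4)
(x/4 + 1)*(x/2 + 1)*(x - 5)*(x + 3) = x^4/8 + x^3/2 - 19*x^2/8 - 53*x/4 - 15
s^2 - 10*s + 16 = (s - 8)*(s - 2)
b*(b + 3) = b^2 + 3*b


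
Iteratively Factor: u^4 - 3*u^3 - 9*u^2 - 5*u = (u - 5)*(u^3 + 2*u^2 + u) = (u - 5)*(u + 1)*(u^2 + u) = (u - 5)*(u + 1)^2*(u)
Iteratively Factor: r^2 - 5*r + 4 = (r - 1)*(r - 4)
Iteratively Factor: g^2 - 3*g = (g - 3)*(g)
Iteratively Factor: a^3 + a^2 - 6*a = (a + 3)*(a^2 - 2*a) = (a - 2)*(a + 3)*(a)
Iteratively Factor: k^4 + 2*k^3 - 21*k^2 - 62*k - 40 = (k + 2)*(k^3 - 21*k - 20) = (k + 1)*(k + 2)*(k^2 - k - 20) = (k - 5)*(k + 1)*(k + 2)*(k + 4)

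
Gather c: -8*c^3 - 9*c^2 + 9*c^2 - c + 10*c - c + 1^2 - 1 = -8*c^3 + 8*c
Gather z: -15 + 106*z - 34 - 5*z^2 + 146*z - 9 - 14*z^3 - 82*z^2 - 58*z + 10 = -14*z^3 - 87*z^2 + 194*z - 48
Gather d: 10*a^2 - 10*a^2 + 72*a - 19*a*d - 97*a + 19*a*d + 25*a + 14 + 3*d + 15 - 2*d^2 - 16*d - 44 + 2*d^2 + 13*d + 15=0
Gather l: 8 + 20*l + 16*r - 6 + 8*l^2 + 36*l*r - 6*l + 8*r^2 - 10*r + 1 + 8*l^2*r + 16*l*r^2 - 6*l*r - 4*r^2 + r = l^2*(8*r + 8) + l*(16*r^2 + 30*r + 14) + 4*r^2 + 7*r + 3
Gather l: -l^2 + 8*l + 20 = -l^2 + 8*l + 20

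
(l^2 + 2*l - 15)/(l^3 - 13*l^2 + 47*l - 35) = (l^2 + 2*l - 15)/(l^3 - 13*l^2 + 47*l - 35)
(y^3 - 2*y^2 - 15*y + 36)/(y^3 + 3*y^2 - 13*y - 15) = (y^2 + y - 12)/(y^2 + 6*y + 5)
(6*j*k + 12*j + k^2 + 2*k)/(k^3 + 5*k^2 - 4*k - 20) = (6*j + k)/(k^2 + 3*k - 10)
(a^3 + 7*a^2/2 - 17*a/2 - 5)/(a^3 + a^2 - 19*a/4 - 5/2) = 2*(a + 5)/(2*a + 5)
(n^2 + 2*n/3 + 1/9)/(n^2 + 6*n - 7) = (9*n^2 + 6*n + 1)/(9*(n^2 + 6*n - 7))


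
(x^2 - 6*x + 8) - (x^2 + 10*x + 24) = -16*x - 16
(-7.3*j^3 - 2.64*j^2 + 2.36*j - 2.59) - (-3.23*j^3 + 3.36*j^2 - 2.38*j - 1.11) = -4.07*j^3 - 6.0*j^2 + 4.74*j - 1.48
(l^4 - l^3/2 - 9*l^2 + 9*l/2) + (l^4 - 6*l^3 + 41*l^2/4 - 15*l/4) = 2*l^4 - 13*l^3/2 + 5*l^2/4 + 3*l/4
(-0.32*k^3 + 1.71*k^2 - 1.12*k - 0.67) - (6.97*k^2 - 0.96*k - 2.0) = -0.32*k^3 - 5.26*k^2 - 0.16*k + 1.33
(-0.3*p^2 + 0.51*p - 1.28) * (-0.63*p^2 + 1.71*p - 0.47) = 0.189*p^4 - 0.8343*p^3 + 1.8195*p^2 - 2.4285*p + 0.6016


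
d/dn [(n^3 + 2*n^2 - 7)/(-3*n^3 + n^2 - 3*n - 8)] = (7*n^4 - 6*n^3 - 93*n^2 - 18*n - 21)/(9*n^6 - 6*n^5 + 19*n^4 + 42*n^3 - 7*n^2 + 48*n + 64)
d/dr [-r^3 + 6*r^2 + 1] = 3*r*(4 - r)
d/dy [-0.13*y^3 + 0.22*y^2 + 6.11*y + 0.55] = -0.39*y^2 + 0.44*y + 6.11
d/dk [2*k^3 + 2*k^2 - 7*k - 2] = 6*k^2 + 4*k - 7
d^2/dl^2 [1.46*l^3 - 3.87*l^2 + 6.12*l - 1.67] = 8.76*l - 7.74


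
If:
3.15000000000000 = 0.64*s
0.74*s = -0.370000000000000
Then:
No Solution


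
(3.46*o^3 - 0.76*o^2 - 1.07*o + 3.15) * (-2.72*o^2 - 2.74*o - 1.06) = -9.4112*o^5 - 7.4132*o^4 + 1.3252*o^3 - 4.8306*o^2 - 7.4968*o - 3.339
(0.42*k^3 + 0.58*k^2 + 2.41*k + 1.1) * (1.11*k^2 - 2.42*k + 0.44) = 0.4662*k^5 - 0.3726*k^4 + 1.4563*k^3 - 4.356*k^2 - 1.6016*k + 0.484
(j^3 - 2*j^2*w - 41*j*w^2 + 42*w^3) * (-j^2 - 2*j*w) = -j^5 + 45*j^3*w^2 + 40*j^2*w^3 - 84*j*w^4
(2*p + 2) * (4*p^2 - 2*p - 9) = 8*p^3 + 4*p^2 - 22*p - 18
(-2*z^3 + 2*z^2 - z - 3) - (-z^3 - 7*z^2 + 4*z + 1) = -z^3 + 9*z^2 - 5*z - 4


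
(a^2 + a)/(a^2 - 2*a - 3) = a/(a - 3)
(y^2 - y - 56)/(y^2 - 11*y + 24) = (y + 7)/(y - 3)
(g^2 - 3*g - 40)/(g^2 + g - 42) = (g^2 - 3*g - 40)/(g^2 + g - 42)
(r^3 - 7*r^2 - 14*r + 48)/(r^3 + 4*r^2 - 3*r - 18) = (r - 8)/(r + 3)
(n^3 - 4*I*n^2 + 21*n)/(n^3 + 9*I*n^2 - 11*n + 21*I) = n*(n - 7*I)/(n^2 + 6*I*n + 7)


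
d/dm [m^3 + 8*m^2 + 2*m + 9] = 3*m^2 + 16*m + 2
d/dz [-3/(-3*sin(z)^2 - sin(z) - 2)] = -3*(6*sin(z) + 1)*cos(z)/(3*sin(z)^2 + sin(z) + 2)^2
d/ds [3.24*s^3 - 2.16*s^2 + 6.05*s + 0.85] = 9.72*s^2 - 4.32*s + 6.05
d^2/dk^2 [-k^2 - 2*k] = -2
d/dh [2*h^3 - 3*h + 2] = 6*h^2 - 3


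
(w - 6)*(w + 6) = w^2 - 36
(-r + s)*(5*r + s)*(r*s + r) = -5*r^3*s - 5*r^3 + 4*r^2*s^2 + 4*r^2*s + r*s^3 + r*s^2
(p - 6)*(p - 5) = p^2 - 11*p + 30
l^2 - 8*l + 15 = (l - 5)*(l - 3)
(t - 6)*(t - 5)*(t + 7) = t^3 - 4*t^2 - 47*t + 210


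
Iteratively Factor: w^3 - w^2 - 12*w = (w + 3)*(w^2 - 4*w) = w*(w + 3)*(w - 4)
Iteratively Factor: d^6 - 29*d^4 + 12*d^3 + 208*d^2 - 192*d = (d - 4)*(d^5 + 4*d^4 - 13*d^3 - 40*d^2 + 48*d) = (d - 4)*(d - 1)*(d^4 + 5*d^3 - 8*d^2 - 48*d) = d*(d - 4)*(d - 1)*(d^3 + 5*d^2 - 8*d - 48) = d*(d - 4)*(d - 1)*(d + 4)*(d^2 + d - 12) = d*(d - 4)*(d - 3)*(d - 1)*(d + 4)*(d + 4)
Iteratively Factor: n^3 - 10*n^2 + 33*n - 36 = (n - 3)*(n^2 - 7*n + 12) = (n - 4)*(n - 3)*(n - 3)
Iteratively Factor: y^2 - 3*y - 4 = (y + 1)*(y - 4)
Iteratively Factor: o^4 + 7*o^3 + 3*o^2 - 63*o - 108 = (o + 3)*(o^3 + 4*o^2 - 9*o - 36) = (o + 3)*(o + 4)*(o^2 - 9) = (o + 3)^2*(o + 4)*(o - 3)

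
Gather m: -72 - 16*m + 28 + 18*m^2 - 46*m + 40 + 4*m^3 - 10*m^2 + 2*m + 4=4*m^3 + 8*m^2 - 60*m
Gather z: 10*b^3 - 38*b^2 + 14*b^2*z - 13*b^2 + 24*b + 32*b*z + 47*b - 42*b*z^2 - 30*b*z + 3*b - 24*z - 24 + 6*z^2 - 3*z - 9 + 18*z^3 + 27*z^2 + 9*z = 10*b^3 - 51*b^2 + 74*b + 18*z^3 + z^2*(33 - 42*b) + z*(14*b^2 + 2*b - 18) - 33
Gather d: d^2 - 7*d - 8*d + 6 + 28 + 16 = d^2 - 15*d + 50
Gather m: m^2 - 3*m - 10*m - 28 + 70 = m^2 - 13*m + 42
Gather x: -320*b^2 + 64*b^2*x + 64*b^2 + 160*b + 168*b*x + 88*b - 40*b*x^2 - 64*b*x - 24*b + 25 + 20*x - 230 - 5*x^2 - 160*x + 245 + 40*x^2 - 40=-256*b^2 + 224*b + x^2*(35 - 40*b) + x*(64*b^2 + 104*b - 140)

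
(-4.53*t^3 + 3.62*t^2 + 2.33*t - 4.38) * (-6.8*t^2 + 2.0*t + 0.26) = 30.804*t^5 - 33.676*t^4 - 9.7818*t^3 + 35.3852*t^2 - 8.1542*t - 1.1388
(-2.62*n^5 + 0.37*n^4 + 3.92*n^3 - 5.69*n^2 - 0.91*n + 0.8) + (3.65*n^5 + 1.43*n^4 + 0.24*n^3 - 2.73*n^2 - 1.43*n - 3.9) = 1.03*n^5 + 1.8*n^4 + 4.16*n^3 - 8.42*n^2 - 2.34*n - 3.1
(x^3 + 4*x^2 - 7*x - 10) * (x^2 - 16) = x^5 + 4*x^4 - 23*x^3 - 74*x^2 + 112*x + 160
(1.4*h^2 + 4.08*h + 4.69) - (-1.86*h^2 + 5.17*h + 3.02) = 3.26*h^2 - 1.09*h + 1.67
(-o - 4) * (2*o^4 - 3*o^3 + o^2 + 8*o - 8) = -2*o^5 - 5*o^4 + 11*o^3 - 12*o^2 - 24*o + 32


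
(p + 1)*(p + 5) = p^2 + 6*p + 5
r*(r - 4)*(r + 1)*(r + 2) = r^4 - r^3 - 10*r^2 - 8*r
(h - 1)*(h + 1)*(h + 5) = h^3 + 5*h^2 - h - 5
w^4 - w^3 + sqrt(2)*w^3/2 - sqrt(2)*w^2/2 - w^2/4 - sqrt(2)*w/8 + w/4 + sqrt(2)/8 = (w - 1)*(w - 1/2)*(w + 1/2)*(w + sqrt(2)/2)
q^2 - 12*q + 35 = (q - 7)*(q - 5)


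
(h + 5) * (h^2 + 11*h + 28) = h^3 + 16*h^2 + 83*h + 140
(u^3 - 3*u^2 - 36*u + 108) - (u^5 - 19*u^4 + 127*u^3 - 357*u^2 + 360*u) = -u^5 + 19*u^4 - 126*u^3 + 354*u^2 - 396*u + 108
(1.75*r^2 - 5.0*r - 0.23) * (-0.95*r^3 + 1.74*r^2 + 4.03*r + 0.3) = -1.6625*r^5 + 7.795*r^4 - 1.429*r^3 - 20.0252*r^2 - 2.4269*r - 0.069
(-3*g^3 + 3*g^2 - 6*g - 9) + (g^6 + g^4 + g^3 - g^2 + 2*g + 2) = g^6 + g^4 - 2*g^3 + 2*g^2 - 4*g - 7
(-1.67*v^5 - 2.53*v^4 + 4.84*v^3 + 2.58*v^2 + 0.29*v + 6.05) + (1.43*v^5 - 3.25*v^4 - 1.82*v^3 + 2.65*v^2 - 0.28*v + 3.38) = -0.24*v^5 - 5.78*v^4 + 3.02*v^3 + 5.23*v^2 + 0.00999999999999995*v + 9.43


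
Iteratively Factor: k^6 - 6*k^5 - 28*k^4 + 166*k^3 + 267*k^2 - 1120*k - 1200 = (k + 4)*(k^5 - 10*k^4 + 12*k^3 + 118*k^2 - 205*k - 300) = (k + 3)*(k + 4)*(k^4 - 13*k^3 + 51*k^2 - 35*k - 100) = (k - 5)*(k + 3)*(k + 4)*(k^3 - 8*k^2 + 11*k + 20) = (k - 5)*(k - 4)*(k + 3)*(k + 4)*(k^2 - 4*k - 5) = (k - 5)^2*(k - 4)*(k + 3)*(k + 4)*(k + 1)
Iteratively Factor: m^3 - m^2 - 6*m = (m + 2)*(m^2 - 3*m) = m*(m + 2)*(m - 3)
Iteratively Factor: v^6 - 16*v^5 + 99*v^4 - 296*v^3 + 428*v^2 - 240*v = (v - 2)*(v^5 - 14*v^4 + 71*v^3 - 154*v^2 + 120*v) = v*(v - 2)*(v^4 - 14*v^3 + 71*v^2 - 154*v + 120) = v*(v - 4)*(v - 2)*(v^3 - 10*v^2 + 31*v - 30) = v*(v - 4)*(v - 3)*(v - 2)*(v^2 - 7*v + 10) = v*(v - 5)*(v - 4)*(v - 3)*(v - 2)*(v - 2)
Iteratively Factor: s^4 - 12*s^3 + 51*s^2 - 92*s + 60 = (s - 3)*(s^3 - 9*s^2 + 24*s - 20) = (s - 3)*(s - 2)*(s^2 - 7*s + 10) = (s - 5)*(s - 3)*(s - 2)*(s - 2)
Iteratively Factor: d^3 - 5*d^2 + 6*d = (d - 3)*(d^2 - 2*d) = d*(d - 3)*(d - 2)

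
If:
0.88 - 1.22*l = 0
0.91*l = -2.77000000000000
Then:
No Solution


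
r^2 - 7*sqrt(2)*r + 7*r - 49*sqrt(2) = (r + 7)*(r - 7*sqrt(2))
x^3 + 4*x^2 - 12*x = x*(x - 2)*(x + 6)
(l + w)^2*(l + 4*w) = l^3 + 6*l^2*w + 9*l*w^2 + 4*w^3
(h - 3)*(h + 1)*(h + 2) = h^3 - 7*h - 6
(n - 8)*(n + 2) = n^2 - 6*n - 16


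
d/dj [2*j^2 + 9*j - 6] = 4*j + 9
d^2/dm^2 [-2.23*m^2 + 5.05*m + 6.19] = -4.46000000000000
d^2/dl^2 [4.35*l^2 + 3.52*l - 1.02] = 8.70000000000000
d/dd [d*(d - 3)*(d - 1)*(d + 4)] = 4*d^3 - 26*d + 12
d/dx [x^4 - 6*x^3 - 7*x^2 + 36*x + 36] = 4*x^3 - 18*x^2 - 14*x + 36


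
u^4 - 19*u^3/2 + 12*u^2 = u^2*(u - 8)*(u - 3/2)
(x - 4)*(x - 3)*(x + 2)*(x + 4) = x^4 - x^3 - 22*x^2 + 16*x + 96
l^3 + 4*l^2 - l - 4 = (l - 1)*(l + 1)*(l + 4)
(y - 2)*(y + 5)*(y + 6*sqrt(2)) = y^3 + 3*y^2 + 6*sqrt(2)*y^2 - 10*y + 18*sqrt(2)*y - 60*sqrt(2)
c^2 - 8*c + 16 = (c - 4)^2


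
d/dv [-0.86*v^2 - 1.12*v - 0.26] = -1.72*v - 1.12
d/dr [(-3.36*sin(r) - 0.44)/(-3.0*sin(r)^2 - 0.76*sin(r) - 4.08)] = (-10.08*sin(r)^2 - 2.64*sin(r) + 13.3744)*cos(r)/(9.0*sin(r)^4 + 4.56*sin(r)^3 + 25.0576*sin(r)^2 + 6.2016*sin(r) + 16.6464)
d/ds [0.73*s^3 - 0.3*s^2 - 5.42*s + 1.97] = 2.19*s^2 - 0.6*s - 5.42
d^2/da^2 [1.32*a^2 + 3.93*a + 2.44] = 2.64000000000000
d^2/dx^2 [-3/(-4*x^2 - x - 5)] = 6*(-16*x^2 - 4*x + (8*x + 1)^2 - 20)/(4*x^2 + x + 5)^3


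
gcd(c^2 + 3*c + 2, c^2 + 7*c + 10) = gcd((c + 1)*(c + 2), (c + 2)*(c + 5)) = c + 2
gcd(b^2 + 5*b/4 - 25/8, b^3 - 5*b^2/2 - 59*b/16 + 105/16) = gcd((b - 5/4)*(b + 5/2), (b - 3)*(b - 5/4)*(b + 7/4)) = b - 5/4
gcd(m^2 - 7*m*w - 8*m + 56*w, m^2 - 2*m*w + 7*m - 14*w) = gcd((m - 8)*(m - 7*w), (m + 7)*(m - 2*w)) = 1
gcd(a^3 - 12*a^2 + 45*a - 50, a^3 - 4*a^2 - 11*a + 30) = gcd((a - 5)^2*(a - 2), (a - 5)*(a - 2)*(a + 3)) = a^2 - 7*a + 10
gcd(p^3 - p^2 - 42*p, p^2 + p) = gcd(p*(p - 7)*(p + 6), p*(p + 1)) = p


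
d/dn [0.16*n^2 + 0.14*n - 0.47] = 0.32*n + 0.14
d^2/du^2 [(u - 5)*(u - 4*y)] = 2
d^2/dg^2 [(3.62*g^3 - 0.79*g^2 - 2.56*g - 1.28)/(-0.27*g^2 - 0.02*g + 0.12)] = (4.44089209850063e-16*g^5 - 5.55111512312578e-17*g^4 + 0.127244000000001*g^3 + 0.765576*g^2 + 0.226368*g + 0.119008)/(0.019683*g^6 + 0.004374*g^5 - 0.02592*g^4 - 0.00388*g^3 + 0.01152*g^2 + 0.000864*g - 0.001728)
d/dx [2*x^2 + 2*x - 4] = 4*x + 2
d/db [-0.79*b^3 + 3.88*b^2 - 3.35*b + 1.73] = -2.37*b^2 + 7.76*b - 3.35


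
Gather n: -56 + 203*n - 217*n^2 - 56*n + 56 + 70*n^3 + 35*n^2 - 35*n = 70*n^3 - 182*n^2 + 112*n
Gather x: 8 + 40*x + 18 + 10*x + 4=50*x + 30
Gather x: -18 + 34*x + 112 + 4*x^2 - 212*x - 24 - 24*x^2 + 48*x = -20*x^2 - 130*x + 70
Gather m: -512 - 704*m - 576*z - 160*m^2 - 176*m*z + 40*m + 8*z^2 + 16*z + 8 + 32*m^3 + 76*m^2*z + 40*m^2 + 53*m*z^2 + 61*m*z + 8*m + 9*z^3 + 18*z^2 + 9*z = 32*m^3 + m^2*(76*z - 120) + m*(53*z^2 - 115*z - 656) + 9*z^3 + 26*z^2 - 551*z - 504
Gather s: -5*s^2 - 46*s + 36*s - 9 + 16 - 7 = -5*s^2 - 10*s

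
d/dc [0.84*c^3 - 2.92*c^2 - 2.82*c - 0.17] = 2.52*c^2 - 5.84*c - 2.82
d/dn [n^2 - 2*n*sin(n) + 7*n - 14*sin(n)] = -2*n*cos(n) + 2*n - 2*sin(n) - 14*cos(n) + 7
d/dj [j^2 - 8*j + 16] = 2*j - 8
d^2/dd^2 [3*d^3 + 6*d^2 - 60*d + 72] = 18*d + 12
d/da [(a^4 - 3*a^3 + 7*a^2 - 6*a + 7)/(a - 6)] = (3*a^4 - 30*a^3 + 61*a^2 - 84*a + 29)/(a^2 - 12*a + 36)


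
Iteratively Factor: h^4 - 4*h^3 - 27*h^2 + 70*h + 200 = (h + 2)*(h^3 - 6*h^2 - 15*h + 100) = (h - 5)*(h + 2)*(h^2 - h - 20) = (h - 5)^2*(h + 2)*(h + 4)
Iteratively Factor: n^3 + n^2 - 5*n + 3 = (n + 3)*(n^2 - 2*n + 1) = (n - 1)*(n + 3)*(n - 1)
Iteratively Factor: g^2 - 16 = (g + 4)*(g - 4)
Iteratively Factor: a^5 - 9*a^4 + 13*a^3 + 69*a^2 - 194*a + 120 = (a - 4)*(a^4 - 5*a^3 - 7*a^2 + 41*a - 30) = (a - 4)*(a - 2)*(a^3 - 3*a^2 - 13*a + 15) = (a - 4)*(a - 2)*(a + 3)*(a^2 - 6*a + 5) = (a - 5)*(a - 4)*(a - 2)*(a + 3)*(a - 1)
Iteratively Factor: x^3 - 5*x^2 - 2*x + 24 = (x - 4)*(x^2 - x - 6) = (x - 4)*(x - 3)*(x + 2)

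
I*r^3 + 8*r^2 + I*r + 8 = (r - 8*I)*(r + I)*(I*r + 1)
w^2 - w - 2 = (w - 2)*(w + 1)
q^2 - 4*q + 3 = (q - 3)*(q - 1)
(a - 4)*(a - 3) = a^2 - 7*a + 12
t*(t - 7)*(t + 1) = t^3 - 6*t^2 - 7*t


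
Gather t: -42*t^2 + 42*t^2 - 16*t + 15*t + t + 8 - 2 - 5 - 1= 0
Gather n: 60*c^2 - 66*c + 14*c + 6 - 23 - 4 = 60*c^2 - 52*c - 21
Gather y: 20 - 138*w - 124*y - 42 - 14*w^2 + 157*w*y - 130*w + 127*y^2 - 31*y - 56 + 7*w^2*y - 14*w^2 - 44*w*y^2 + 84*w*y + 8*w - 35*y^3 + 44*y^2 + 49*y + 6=-28*w^2 - 260*w - 35*y^3 + y^2*(171 - 44*w) + y*(7*w^2 + 241*w - 106) - 72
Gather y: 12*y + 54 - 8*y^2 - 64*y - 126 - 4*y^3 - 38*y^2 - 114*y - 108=-4*y^3 - 46*y^2 - 166*y - 180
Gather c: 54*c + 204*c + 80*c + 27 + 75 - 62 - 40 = 338*c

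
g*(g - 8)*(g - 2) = g^3 - 10*g^2 + 16*g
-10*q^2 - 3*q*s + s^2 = (-5*q + s)*(2*q + s)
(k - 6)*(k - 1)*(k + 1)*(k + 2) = k^4 - 4*k^3 - 13*k^2 + 4*k + 12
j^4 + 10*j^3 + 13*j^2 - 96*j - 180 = (j - 3)*(j + 2)*(j + 5)*(j + 6)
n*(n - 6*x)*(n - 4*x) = n^3 - 10*n^2*x + 24*n*x^2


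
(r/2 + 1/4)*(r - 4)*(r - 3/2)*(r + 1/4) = r^4/2 - 19*r^3/8 + r^2 + 61*r/32 + 3/8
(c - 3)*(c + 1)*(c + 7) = c^3 + 5*c^2 - 17*c - 21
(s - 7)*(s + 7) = s^2 - 49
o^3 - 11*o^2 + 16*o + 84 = (o - 7)*(o - 6)*(o + 2)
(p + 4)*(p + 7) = p^2 + 11*p + 28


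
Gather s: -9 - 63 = -72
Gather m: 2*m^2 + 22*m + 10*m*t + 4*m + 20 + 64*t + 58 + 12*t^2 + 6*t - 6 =2*m^2 + m*(10*t + 26) + 12*t^2 + 70*t + 72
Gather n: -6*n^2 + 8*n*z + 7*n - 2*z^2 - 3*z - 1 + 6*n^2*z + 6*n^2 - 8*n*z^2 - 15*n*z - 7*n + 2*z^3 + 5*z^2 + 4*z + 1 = 6*n^2*z + n*(-8*z^2 - 7*z) + 2*z^3 + 3*z^2 + z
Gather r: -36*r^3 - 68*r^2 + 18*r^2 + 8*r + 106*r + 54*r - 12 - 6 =-36*r^3 - 50*r^2 + 168*r - 18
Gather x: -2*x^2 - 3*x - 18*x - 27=-2*x^2 - 21*x - 27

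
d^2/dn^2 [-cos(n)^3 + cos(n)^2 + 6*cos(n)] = -21*cos(n)/4 - 2*cos(2*n) + 9*cos(3*n)/4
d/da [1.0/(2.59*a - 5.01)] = -2.59/(2.59*a - 5.01)^2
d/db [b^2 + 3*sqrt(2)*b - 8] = 2*b + 3*sqrt(2)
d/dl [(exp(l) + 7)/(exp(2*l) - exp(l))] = (-exp(2*l) - 14*exp(l) + 7)*exp(-l)/(exp(2*l) - 2*exp(l) + 1)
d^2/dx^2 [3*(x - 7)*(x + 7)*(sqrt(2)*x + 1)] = 18*sqrt(2)*x + 6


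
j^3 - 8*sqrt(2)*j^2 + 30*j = j*(j - 5*sqrt(2))*(j - 3*sqrt(2))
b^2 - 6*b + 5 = (b - 5)*(b - 1)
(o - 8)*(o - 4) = o^2 - 12*o + 32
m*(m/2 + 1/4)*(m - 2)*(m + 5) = m^4/2 + 7*m^3/4 - 17*m^2/4 - 5*m/2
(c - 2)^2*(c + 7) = c^3 + 3*c^2 - 24*c + 28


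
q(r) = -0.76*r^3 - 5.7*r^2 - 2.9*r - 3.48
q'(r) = -2.28*r^2 - 11.4*r - 2.9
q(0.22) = -4.40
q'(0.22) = -5.52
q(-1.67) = -10.99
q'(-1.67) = 9.78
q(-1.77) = -11.99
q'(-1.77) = 10.13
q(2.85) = -75.64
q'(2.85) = -53.91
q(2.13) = -42.86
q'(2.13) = -37.53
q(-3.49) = -30.48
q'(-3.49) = 9.12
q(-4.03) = -34.62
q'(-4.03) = 6.01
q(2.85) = -75.64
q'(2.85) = -53.91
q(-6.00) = -27.12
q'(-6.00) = -16.58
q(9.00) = -1045.32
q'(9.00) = -290.18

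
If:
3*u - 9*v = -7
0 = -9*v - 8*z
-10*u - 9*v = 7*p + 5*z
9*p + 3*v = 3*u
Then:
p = -749/2739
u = -175/2739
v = 2072/2739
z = -777/913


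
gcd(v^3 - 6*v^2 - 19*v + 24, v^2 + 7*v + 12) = v + 3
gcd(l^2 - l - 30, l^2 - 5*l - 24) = 1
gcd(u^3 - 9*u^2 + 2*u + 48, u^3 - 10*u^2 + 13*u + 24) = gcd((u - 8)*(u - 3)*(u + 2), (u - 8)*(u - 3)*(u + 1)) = u^2 - 11*u + 24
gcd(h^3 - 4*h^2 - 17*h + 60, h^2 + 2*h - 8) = h + 4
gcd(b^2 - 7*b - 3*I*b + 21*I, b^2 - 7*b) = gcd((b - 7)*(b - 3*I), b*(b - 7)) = b - 7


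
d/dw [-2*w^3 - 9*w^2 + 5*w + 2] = -6*w^2 - 18*w + 5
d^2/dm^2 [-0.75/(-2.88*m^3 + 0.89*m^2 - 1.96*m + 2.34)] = ((1.335 - 12.96*m)*(2.88*m^3 - 0.89*m^2 + 1.96*m - 2.34) + 0.75*(8.64*m^2 - 1.78*m + 1.96)*(17.28*m^2 - 3.56*m + 3.92))/(2.88*m^3 - 0.89*m^2 + 1.96*m - 2.34)^3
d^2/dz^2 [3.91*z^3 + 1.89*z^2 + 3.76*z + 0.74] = 23.46*z + 3.78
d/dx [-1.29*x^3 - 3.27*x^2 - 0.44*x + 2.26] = -3.87*x^2 - 6.54*x - 0.44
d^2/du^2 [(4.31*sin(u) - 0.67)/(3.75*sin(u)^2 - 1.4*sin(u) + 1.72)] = (-60.609375*sin(u)^5 + 15.06*sin(u)^4 + 277.46325*sin(u)^3 - 82.88253*sin(u)^2 - 156.829344*sin(u) + 26.77356)/(52.734375*sin(u)^6 - 59.0625*sin(u)^5 + 94.6125*sin(u)^4 - 56.924*sin(u)^3 + 43.3956*sin(u)^2 - 12.42528*sin(u) + 5.088448)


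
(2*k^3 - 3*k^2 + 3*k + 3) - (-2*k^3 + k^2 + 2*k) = 4*k^3 - 4*k^2 + k + 3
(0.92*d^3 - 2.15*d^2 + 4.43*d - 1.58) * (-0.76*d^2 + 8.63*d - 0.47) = -0.6992*d^5 + 9.5736*d^4 - 22.3537*d^3 + 40.4422*d^2 - 15.7175*d + 0.7426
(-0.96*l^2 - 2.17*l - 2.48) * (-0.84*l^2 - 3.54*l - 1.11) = 0.8064*l^4 + 5.2212*l^3 + 10.8306*l^2 + 11.1879*l + 2.7528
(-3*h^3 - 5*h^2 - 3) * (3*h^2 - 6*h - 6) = -9*h^5 + 3*h^4 + 48*h^3 + 21*h^2 + 18*h + 18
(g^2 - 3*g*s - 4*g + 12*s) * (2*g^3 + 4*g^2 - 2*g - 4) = 2*g^5 - 6*g^4*s - 4*g^4 + 12*g^3*s - 18*g^3 + 54*g^2*s + 4*g^2 - 12*g*s + 16*g - 48*s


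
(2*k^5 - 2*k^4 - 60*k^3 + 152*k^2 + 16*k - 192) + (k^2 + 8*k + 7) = 2*k^5 - 2*k^4 - 60*k^3 + 153*k^2 + 24*k - 185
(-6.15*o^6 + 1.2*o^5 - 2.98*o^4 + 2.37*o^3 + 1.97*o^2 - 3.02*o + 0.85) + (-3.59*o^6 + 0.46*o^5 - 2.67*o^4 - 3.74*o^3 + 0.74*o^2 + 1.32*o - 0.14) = -9.74*o^6 + 1.66*o^5 - 5.65*o^4 - 1.37*o^3 + 2.71*o^2 - 1.7*o + 0.71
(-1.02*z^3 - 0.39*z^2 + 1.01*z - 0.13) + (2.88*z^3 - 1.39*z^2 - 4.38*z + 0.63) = 1.86*z^3 - 1.78*z^2 - 3.37*z + 0.5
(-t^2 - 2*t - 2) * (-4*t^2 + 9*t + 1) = 4*t^4 - t^3 - 11*t^2 - 20*t - 2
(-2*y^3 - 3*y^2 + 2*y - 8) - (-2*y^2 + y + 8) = -2*y^3 - y^2 + y - 16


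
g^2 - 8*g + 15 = (g - 5)*(g - 3)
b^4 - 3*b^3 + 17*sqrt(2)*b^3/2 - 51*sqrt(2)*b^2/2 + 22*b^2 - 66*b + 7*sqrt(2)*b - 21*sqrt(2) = (b - 3)*(b + sqrt(2)/2)*(b + sqrt(2))*(b + 7*sqrt(2))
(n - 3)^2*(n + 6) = n^3 - 27*n + 54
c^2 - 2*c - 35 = (c - 7)*(c + 5)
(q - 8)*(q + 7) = q^2 - q - 56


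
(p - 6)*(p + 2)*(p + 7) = p^3 + 3*p^2 - 40*p - 84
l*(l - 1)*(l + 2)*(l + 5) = l^4 + 6*l^3 + 3*l^2 - 10*l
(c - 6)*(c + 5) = c^2 - c - 30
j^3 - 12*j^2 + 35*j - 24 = (j - 8)*(j - 3)*(j - 1)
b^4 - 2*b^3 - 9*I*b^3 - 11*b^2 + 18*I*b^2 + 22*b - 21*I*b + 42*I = (b - 2)*(b - 7*I)*(b - 3*I)*(b + I)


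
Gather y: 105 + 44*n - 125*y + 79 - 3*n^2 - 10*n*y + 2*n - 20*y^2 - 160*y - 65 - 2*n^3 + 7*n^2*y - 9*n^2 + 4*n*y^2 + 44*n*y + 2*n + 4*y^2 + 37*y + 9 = -2*n^3 - 12*n^2 + 48*n + y^2*(4*n - 16) + y*(7*n^2 + 34*n - 248) + 128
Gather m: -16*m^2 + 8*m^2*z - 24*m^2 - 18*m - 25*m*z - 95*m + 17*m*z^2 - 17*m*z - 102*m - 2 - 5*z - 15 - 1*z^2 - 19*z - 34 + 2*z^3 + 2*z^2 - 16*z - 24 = m^2*(8*z - 40) + m*(17*z^2 - 42*z - 215) + 2*z^3 + z^2 - 40*z - 75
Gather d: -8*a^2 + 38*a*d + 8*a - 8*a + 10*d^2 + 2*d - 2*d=-8*a^2 + 38*a*d + 10*d^2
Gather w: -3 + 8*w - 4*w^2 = -4*w^2 + 8*w - 3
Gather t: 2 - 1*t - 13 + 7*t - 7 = 6*t - 18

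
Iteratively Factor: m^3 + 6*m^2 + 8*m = (m + 2)*(m^2 + 4*m) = m*(m + 2)*(m + 4)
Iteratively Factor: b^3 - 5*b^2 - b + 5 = (b - 1)*(b^2 - 4*b - 5) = (b - 1)*(b + 1)*(b - 5)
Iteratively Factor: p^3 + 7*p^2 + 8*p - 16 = (p - 1)*(p^2 + 8*p + 16) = (p - 1)*(p + 4)*(p + 4)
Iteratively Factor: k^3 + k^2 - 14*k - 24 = (k + 2)*(k^2 - k - 12) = (k + 2)*(k + 3)*(k - 4)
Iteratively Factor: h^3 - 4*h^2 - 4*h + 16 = (h + 2)*(h^2 - 6*h + 8) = (h - 2)*(h + 2)*(h - 4)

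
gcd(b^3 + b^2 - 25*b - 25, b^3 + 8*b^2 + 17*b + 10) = b^2 + 6*b + 5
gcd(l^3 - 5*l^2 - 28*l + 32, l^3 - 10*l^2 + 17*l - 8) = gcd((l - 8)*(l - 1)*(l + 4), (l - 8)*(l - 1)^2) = l^2 - 9*l + 8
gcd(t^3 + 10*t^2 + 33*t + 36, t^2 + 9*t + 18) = t + 3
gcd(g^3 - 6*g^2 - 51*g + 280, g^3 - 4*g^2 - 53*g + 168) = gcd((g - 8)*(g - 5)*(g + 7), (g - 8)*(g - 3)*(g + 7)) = g^2 - g - 56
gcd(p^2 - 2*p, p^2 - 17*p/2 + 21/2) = 1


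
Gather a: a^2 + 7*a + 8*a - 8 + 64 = a^2 + 15*a + 56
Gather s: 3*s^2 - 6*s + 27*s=3*s^2 + 21*s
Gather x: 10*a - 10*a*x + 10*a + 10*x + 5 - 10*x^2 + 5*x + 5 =20*a - 10*x^2 + x*(15 - 10*a) + 10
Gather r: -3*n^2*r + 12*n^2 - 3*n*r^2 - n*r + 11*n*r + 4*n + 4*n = 12*n^2 - 3*n*r^2 + 8*n + r*(-3*n^2 + 10*n)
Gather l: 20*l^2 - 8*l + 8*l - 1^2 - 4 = 20*l^2 - 5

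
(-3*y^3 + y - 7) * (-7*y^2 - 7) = 21*y^5 + 14*y^3 + 49*y^2 - 7*y + 49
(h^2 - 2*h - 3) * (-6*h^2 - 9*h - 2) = -6*h^4 + 3*h^3 + 34*h^2 + 31*h + 6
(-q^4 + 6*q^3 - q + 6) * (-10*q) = 10*q^5 - 60*q^4 + 10*q^2 - 60*q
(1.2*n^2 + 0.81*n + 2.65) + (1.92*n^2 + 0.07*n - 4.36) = 3.12*n^2 + 0.88*n - 1.71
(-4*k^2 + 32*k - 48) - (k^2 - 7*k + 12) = -5*k^2 + 39*k - 60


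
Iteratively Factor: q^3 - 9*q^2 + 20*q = (q)*(q^2 - 9*q + 20) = q*(q - 5)*(q - 4)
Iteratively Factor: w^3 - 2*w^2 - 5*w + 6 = (w + 2)*(w^2 - 4*w + 3) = (w - 1)*(w + 2)*(w - 3)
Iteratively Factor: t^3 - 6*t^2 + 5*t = (t - 1)*(t^2 - 5*t) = (t - 5)*(t - 1)*(t)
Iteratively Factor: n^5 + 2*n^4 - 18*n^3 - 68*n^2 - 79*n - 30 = (n + 3)*(n^4 - n^3 - 15*n^2 - 23*n - 10) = (n + 2)*(n + 3)*(n^3 - 3*n^2 - 9*n - 5) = (n + 1)*(n + 2)*(n + 3)*(n^2 - 4*n - 5) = (n + 1)^2*(n + 2)*(n + 3)*(n - 5)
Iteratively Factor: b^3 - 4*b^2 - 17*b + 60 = (b - 3)*(b^2 - b - 20) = (b - 5)*(b - 3)*(b + 4)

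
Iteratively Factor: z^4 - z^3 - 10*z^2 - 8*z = (z - 4)*(z^3 + 3*z^2 + 2*z) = (z - 4)*(z + 1)*(z^2 + 2*z) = z*(z - 4)*(z + 1)*(z + 2)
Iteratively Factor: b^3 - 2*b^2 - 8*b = (b + 2)*(b^2 - 4*b) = b*(b + 2)*(b - 4)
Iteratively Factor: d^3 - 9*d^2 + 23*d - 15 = (d - 1)*(d^2 - 8*d + 15) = (d - 5)*(d - 1)*(d - 3)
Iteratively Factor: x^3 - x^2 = (x)*(x^2 - x) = x^2*(x - 1)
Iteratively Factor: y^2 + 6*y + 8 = (y + 2)*(y + 4)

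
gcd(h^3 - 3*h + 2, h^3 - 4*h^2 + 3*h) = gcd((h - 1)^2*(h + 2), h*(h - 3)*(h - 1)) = h - 1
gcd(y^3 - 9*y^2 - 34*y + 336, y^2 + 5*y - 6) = y + 6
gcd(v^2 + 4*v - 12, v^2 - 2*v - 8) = 1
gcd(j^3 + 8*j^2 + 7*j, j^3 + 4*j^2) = j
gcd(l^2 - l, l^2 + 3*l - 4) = l - 1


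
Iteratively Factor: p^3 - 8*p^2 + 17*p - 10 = (p - 2)*(p^2 - 6*p + 5) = (p - 5)*(p - 2)*(p - 1)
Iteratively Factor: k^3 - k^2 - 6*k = (k)*(k^2 - k - 6) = k*(k - 3)*(k + 2)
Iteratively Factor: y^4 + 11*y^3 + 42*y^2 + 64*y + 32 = (y + 1)*(y^3 + 10*y^2 + 32*y + 32) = (y + 1)*(y + 4)*(y^2 + 6*y + 8) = (y + 1)*(y + 2)*(y + 4)*(y + 4)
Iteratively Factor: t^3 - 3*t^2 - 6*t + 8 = (t + 2)*(t^2 - 5*t + 4) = (t - 4)*(t + 2)*(t - 1)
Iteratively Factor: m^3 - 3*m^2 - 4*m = (m - 4)*(m^2 + m) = (m - 4)*(m + 1)*(m)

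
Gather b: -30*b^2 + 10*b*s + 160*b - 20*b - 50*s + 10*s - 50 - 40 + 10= -30*b^2 + b*(10*s + 140) - 40*s - 80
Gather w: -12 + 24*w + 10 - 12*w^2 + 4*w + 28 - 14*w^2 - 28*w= 26 - 26*w^2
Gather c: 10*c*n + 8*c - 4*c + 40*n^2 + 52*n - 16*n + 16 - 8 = c*(10*n + 4) + 40*n^2 + 36*n + 8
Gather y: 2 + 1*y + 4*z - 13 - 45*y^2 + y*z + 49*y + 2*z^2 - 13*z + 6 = -45*y^2 + y*(z + 50) + 2*z^2 - 9*z - 5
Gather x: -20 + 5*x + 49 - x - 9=4*x + 20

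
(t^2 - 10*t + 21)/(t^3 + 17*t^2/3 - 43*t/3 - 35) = 3*(t - 7)/(3*t^2 + 26*t + 35)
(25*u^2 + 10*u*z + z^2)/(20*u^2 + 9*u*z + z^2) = (5*u + z)/(4*u + z)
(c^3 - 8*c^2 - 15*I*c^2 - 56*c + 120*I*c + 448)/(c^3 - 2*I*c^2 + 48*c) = (c^2 - c*(8 + 7*I) + 56*I)/(c*(c + 6*I))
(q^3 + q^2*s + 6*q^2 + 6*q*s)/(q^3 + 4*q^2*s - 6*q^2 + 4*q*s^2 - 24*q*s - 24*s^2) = q*(q^2 + q*s + 6*q + 6*s)/(q^3 + 4*q^2*s - 6*q^2 + 4*q*s^2 - 24*q*s - 24*s^2)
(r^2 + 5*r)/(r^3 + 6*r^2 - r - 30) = r/(r^2 + r - 6)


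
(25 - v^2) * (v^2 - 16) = -v^4 + 41*v^2 - 400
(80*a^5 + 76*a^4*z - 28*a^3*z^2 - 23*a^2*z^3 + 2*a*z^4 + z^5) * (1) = 80*a^5 + 76*a^4*z - 28*a^3*z^2 - 23*a^2*z^3 + 2*a*z^4 + z^5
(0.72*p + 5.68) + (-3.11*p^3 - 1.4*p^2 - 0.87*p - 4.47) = -3.11*p^3 - 1.4*p^2 - 0.15*p + 1.21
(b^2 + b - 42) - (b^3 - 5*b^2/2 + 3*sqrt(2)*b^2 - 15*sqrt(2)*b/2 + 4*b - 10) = -b^3 - 3*sqrt(2)*b^2 + 7*b^2/2 - 3*b + 15*sqrt(2)*b/2 - 32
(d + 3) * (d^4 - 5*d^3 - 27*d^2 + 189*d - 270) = d^5 - 2*d^4 - 42*d^3 + 108*d^2 + 297*d - 810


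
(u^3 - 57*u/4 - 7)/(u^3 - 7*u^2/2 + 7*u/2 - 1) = (4*u^3 - 57*u - 28)/(2*(2*u^3 - 7*u^2 + 7*u - 2))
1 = 1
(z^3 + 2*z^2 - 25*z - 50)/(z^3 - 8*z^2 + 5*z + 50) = (z + 5)/(z - 5)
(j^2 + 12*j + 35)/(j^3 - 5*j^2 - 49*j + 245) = (j + 5)/(j^2 - 12*j + 35)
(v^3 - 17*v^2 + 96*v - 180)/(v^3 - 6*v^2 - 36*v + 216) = (v - 5)/(v + 6)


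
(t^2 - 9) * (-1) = 9 - t^2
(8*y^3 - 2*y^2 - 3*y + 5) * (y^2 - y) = 8*y^5 - 10*y^4 - y^3 + 8*y^2 - 5*y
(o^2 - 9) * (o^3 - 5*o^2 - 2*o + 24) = o^5 - 5*o^4 - 11*o^3 + 69*o^2 + 18*o - 216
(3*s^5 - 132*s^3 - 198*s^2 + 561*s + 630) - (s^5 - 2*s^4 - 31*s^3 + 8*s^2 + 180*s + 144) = 2*s^5 + 2*s^4 - 101*s^3 - 206*s^2 + 381*s + 486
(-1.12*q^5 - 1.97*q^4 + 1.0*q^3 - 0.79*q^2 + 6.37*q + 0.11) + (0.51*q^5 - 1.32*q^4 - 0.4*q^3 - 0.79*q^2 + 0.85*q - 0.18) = -0.61*q^5 - 3.29*q^4 + 0.6*q^3 - 1.58*q^2 + 7.22*q - 0.07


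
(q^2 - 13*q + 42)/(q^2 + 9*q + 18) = (q^2 - 13*q + 42)/(q^2 + 9*q + 18)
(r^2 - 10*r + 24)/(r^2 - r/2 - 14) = 2*(r - 6)/(2*r + 7)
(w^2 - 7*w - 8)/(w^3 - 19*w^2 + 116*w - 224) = (w + 1)/(w^2 - 11*w + 28)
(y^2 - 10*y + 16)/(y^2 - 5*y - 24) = (y - 2)/(y + 3)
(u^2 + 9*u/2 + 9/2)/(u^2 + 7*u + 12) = (u + 3/2)/(u + 4)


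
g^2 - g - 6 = (g - 3)*(g + 2)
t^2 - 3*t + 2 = (t - 2)*(t - 1)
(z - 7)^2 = z^2 - 14*z + 49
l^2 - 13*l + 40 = (l - 8)*(l - 5)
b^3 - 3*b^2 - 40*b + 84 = (b - 7)*(b - 2)*(b + 6)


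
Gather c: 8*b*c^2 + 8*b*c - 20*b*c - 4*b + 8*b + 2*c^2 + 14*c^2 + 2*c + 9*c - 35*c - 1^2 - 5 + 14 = 4*b + c^2*(8*b + 16) + c*(-12*b - 24) + 8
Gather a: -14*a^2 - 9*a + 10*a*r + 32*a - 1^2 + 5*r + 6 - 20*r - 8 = -14*a^2 + a*(10*r + 23) - 15*r - 3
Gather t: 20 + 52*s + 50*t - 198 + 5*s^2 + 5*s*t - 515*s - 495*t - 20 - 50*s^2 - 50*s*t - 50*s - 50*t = -45*s^2 - 513*s + t*(-45*s - 495) - 198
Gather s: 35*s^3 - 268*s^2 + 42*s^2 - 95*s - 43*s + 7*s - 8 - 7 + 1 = 35*s^3 - 226*s^2 - 131*s - 14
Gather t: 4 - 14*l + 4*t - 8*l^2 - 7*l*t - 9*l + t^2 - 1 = -8*l^2 - 23*l + t^2 + t*(4 - 7*l) + 3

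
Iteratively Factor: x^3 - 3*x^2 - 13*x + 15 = (x - 5)*(x^2 + 2*x - 3) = (x - 5)*(x + 3)*(x - 1)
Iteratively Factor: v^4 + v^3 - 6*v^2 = (v)*(v^3 + v^2 - 6*v) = v*(v - 2)*(v^2 + 3*v) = v^2*(v - 2)*(v + 3)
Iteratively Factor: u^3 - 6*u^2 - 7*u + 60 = (u - 4)*(u^2 - 2*u - 15) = (u - 4)*(u + 3)*(u - 5)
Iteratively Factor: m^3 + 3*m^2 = (m)*(m^2 + 3*m) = m*(m + 3)*(m)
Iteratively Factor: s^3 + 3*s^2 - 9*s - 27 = (s - 3)*(s^2 + 6*s + 9) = (s - 3)*(s + 3)*(s + 3)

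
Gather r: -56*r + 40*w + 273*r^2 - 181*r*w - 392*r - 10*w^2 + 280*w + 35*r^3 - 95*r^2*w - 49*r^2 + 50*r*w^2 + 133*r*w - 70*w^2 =35*r^3 + r^2*(224 - 95*w) + r*(50*w^2 - 48*w - 448) - 80*w^2 + 320*w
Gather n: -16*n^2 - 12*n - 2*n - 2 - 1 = -16*n^2 - 14*n - 3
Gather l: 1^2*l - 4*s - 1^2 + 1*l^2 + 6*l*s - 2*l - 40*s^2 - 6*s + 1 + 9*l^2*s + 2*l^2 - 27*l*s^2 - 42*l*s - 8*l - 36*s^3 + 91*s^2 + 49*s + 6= l^2*(9*s + 3) + l*(-27*s^2 - 36*s - 9) - 36*s^3 + 51*s^2 + 39*s + 6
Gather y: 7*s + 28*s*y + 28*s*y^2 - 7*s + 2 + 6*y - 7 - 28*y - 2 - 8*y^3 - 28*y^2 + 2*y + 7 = -8*y^3 + y^2*(28*s - 28) + y*(28*s - 20)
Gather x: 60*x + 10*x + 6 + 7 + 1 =70*x + 14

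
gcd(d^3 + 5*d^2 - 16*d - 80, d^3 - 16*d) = d^2 - 16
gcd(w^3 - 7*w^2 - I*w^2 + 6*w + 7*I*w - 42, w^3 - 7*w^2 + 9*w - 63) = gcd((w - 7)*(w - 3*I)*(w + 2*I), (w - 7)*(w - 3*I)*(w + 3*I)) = w^2 + w*(-7 - 3*I) + 21*I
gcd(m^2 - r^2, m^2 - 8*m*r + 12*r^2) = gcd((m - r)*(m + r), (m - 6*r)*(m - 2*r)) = 1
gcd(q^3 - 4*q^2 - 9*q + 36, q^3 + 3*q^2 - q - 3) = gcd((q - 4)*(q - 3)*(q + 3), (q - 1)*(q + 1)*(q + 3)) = q + 3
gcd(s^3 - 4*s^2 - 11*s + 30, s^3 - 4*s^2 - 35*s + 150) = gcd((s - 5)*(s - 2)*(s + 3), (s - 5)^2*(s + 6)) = s - 5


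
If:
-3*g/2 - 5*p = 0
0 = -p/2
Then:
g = 0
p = 0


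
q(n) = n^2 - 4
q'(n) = 2*n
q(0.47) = -3.78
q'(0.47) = 0.94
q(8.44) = 67.23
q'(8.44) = 16.88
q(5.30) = 24.09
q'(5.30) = 10.60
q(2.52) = 2.35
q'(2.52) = 5.04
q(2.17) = 0.71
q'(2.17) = 4.34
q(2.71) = 3.34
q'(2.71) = 5.42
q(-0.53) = -3.72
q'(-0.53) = -1.06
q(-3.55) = 8.60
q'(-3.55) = -7.10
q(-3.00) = 5.00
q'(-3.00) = -6.00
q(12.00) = 140.00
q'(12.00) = 24.00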